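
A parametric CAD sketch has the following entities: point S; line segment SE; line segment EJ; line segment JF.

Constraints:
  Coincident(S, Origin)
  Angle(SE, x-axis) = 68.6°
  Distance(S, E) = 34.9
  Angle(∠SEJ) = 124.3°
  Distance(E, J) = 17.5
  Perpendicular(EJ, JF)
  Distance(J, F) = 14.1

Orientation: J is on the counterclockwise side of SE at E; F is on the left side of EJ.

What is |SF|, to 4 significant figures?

39.98

S is at the origin; SE runs at 68.6° with length 34.9, so E = 34.9·(cos 68.6°, sin 68.6°) = (12.73, 32.49). ∠SEJ = 124.3°, so EJ runs at 68.6° + (180° − 124.3°) = 124.3° from the x-axis; with |EJ| = 17.5, J = E + 17.5·(cos 124.3°, sin 124.3°) = (2.872, 46.95). EJ ⟂ JF; with |JF| = 14.1 on the left of EJ, F = J + 14.1·(-0.8261, -0.5635) = (-8.775, 39.00). Then |SF| = |F − S| = 39.98.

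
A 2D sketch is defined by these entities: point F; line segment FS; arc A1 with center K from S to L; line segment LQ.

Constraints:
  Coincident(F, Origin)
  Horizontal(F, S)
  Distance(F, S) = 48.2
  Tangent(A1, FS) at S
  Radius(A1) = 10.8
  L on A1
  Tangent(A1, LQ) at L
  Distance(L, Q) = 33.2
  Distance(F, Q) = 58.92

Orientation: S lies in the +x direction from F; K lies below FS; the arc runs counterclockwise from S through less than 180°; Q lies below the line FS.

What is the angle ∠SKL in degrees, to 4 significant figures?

92.28°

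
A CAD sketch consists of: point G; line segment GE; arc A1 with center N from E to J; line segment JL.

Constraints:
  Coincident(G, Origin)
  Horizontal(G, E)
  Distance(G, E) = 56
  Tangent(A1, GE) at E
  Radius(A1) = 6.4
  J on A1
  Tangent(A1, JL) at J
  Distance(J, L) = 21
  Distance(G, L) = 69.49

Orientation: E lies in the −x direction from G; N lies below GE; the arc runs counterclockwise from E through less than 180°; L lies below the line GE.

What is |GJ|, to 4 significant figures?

62.65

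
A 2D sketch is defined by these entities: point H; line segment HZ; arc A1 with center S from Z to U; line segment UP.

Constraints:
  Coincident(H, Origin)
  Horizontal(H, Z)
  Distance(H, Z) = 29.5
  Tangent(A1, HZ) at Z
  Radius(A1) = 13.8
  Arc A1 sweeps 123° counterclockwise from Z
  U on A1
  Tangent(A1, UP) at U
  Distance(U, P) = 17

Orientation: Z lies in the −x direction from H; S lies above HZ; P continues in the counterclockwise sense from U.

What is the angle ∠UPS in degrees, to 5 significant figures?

39.068°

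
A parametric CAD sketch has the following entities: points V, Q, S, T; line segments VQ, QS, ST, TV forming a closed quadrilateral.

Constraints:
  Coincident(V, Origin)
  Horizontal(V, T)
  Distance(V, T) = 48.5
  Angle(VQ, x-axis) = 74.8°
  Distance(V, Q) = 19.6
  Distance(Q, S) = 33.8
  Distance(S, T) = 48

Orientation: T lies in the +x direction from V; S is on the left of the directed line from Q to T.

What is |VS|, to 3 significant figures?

51.9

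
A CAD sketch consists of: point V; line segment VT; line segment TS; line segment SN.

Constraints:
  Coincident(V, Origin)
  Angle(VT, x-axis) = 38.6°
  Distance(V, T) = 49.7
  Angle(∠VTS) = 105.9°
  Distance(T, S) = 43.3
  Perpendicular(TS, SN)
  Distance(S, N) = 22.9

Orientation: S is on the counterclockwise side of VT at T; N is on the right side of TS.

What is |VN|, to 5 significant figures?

90.762

∠VTS = 105.9°, so TS runs at 38.6° + (180° − 105.9°) = 112.70° from the x-axis; with |TS| = 43.3, S = T + 43.3·(cos 112.70°, sin 112.70°) = (22.132, 70.953). TS is perpendicular to SN; with |SN| = 22.9 on the right of TS, N = S + 22.9·(0.92254, 0.38591) = (43.258, 79.790). Then |VN| = |N − V| = 90.762.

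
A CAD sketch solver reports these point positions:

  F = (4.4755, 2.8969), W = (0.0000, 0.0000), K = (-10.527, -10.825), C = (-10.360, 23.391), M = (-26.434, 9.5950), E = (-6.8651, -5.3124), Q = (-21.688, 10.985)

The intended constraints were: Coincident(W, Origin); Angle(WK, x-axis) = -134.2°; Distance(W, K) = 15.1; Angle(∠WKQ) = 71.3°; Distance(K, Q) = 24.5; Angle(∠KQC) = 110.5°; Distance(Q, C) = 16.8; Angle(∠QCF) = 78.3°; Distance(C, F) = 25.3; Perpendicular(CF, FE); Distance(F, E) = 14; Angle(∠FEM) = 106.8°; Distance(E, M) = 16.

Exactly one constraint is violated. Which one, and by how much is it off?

Distance(E, M) = 16 — off by 8.60.

W = (0.00, 0.00) ✓; WK at -134.2° ✓; |WK| = 15.10 ✓; ∠WKQ = 71.30° ✓; |KQ| = 24.50 ✓; ∠KQC = 110.5° ✓; |QC| = 16.80 ✓; ∠QCF = 78.30° ✓; |CF| = 25.30 ✓; ∠(CF, FE) = 90.00° ✓; |FE| = 14.00 ✓; ∠FEM = 106.8° ✓; |EM| = 24.60 ✗.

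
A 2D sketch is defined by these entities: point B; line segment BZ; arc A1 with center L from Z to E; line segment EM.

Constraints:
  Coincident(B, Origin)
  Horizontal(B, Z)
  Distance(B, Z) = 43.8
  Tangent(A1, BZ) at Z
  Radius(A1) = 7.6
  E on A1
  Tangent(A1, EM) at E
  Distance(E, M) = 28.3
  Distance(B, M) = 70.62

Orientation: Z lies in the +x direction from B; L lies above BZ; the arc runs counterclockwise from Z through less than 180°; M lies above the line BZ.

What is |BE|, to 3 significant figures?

50.5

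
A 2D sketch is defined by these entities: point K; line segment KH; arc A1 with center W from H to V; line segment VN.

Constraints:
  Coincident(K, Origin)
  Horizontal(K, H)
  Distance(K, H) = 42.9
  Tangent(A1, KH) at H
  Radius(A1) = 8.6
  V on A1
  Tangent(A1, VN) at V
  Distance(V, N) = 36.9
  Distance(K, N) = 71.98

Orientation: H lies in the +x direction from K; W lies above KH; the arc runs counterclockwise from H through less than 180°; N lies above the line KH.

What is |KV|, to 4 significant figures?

51.90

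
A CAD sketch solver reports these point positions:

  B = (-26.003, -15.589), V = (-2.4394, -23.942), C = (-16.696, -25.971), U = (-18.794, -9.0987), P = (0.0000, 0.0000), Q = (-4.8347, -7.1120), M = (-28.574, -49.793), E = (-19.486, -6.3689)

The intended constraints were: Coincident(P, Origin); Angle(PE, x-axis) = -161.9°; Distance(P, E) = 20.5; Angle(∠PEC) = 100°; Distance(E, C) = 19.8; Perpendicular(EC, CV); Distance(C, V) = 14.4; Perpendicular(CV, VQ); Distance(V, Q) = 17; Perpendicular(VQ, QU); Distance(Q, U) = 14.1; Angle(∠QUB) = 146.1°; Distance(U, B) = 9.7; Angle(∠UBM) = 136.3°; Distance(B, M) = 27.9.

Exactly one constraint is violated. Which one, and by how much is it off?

Distance(B, M) = 27.9 — off by 6.40.

P = (0.00, 0.00) ✓; PE at -161.9° ✓; |PE| = 20.50 ✓; ∠PEC = 100.0° ✓; |EC| = 19.80 ✓; ∠(EC, CV) = 90.00° ✓; |CV| = 14.40 ✓; ∠(CV, VQ) = 90.00° ✓; |VQ| = 17.00 ✓; ∠(VQ, QU) = 90.00° ✓; |QU| = 14.10 ✓; ∠QUB = 146.1° ✓; |UB| = 9.700 ✓; ∠UBM = 136.3° ✓; |BM| = 34.30 ✗.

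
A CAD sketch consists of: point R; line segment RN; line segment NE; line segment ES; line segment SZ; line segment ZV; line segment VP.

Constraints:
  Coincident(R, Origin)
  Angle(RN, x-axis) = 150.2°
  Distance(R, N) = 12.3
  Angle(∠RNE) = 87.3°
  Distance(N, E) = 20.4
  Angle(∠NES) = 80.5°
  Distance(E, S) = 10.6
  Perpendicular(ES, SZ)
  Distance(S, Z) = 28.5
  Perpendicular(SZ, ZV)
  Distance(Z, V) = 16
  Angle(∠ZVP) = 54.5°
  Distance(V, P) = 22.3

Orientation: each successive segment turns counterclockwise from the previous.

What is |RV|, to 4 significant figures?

23.51

R is at the origin; RN runs at 150.2° with length 12.3, so N = (-10.67, 6.113). ∠RNE = 87.3° gives NE at -117.1° from the x-axis; with |NE| = 20.4, E = (-19.97, -12.05). ∠NES = 80.5° gives ES at -17.60° from the x-axis; with |ES| = 10.6, S = (-9.863, -15.25). ES ⟂ SZ, so SZ runs at 72.40°; with |SZ| = 28.5, Z = (-1.245, 11.91). SZ ⟂ ZV, so ZV runs at 162.4°; with |ZV| = 16.0, V = (-16.50, 16.75). Then |RV| = |V − R| = 23.51.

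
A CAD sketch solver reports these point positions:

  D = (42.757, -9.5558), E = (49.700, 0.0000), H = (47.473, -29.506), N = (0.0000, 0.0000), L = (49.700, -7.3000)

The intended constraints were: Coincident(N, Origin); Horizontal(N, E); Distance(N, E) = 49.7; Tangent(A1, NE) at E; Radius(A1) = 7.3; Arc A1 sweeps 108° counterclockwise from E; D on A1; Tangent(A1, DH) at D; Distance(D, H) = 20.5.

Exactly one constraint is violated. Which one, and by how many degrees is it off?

Tangent(A1, DH) at D — off by 4.70°.

N = (0.00, 0.00) ✓; N.y = 0.00, E.y = 0.00 ✓; |NE| = 49.70 ✓; ∠(LE, EN) = 90.00° ✓; |LE| = 7.300 ✓; bearing(L→D) − bearing(L→E) = 108.0° ✓; |LD| = 7.300 ✓; ∠(LD, DH) = 94.70° ✗; |DH| = 20.50 ✓.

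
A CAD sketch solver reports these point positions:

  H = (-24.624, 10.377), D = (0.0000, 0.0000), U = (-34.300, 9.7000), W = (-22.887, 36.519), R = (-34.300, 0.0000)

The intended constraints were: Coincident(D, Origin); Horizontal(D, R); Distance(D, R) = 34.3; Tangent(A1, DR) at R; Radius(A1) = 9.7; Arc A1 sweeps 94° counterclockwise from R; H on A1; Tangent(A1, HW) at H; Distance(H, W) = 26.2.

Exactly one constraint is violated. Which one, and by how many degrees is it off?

Tangent(A1, HW) at H — off by 7.80°.

D = (0.00, 0.00) ✓; D.y = 0.00, R.y = 0.00 ✓; |DR| = 34.30 ✓; ∠(UR, RD) = 90.00° ✓; |UR| = 9.700 ✓; bearing(U→H) − bearing(U→R) = 94.00° ✓; |UH| = 9.700 ✓; ∠(UH, HW) = 97.80° ✗; |HW| = 26.20 ✓.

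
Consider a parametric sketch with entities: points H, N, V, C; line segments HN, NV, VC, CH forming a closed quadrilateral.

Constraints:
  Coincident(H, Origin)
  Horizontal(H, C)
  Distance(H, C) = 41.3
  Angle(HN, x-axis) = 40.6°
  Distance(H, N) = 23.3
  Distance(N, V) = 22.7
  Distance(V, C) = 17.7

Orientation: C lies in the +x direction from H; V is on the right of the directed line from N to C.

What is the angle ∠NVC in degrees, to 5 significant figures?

87.056°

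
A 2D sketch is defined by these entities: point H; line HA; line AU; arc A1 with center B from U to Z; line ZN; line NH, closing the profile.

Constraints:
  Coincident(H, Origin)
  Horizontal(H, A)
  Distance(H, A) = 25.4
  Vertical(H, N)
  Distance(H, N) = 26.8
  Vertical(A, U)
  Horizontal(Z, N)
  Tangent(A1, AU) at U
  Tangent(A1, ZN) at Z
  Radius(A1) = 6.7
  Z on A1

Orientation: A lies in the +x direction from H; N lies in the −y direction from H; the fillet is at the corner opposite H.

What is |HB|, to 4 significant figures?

27.45

H is at the origin; H and A share the same y with |HA| = 25.4 and A on the +x side, so A = (25.40, 0.000). HN is vertical with |HN| = 26.8 and N on the −y side, so N = (0.000, -26.80). The virtual corner opposite H is at (25.40, -26.80). The tangent condition forces BU to be normal to AU and since A1 is tangent to ZN there, BZ ⟂ ZN, with radius 6.7, so the center B sits 6.7 in from both sides at B = (18.70, -20.10). Then |HB| = |B − H| = 27.45.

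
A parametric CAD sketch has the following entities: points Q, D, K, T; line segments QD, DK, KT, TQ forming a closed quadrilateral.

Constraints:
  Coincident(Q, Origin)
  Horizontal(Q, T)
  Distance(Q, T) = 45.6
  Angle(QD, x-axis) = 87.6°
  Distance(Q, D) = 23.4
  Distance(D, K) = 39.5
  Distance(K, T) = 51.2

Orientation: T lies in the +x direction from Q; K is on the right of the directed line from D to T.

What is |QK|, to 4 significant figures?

16.21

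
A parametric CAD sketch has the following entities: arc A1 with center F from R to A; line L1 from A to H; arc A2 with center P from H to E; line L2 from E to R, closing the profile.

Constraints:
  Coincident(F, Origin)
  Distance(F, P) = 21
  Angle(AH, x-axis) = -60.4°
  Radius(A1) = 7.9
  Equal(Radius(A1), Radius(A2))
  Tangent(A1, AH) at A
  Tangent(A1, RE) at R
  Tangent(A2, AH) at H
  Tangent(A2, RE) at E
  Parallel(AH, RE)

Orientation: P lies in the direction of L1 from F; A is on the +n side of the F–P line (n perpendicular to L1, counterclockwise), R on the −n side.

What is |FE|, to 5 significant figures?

22.437

The slot axis is L1's direction at -60.4°, so u = (cos -60.4°, sin -60.4°) = (0.49394, -0.86949) and n = (−sin -60.4°, cos -60.4°) = (0.86949, 0.49394). F is at the origin and P lies 21.0 along u from F, so P = 21.0·u = (10.373, -18.259). Tangency of A1 to both parallel lines with radius 7.9 puts A and R at F ± 7.9·n: A = (6.8690, 3.9021), R = (-6.8690, -3.9021). Equal radii place H and E the same way about P: H = P + 7.9·n = (17.242, -14.357), E = P − 7.9·n = (3.5038, -22.162). Then |FE| = |E − F| = 22.437.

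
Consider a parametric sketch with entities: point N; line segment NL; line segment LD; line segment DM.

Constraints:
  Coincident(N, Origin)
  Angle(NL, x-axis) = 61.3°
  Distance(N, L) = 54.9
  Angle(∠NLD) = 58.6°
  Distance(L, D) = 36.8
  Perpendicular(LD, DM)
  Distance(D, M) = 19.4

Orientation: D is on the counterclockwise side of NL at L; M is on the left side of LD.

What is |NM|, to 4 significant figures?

28.66

∠NLD = 58.6°, so LD runs at 61.3° + (180° − 58.6°) = 182.7° from the x-axis; with |LD| = 36.8, D = L + 36.8·(cos 182.7°, sin 182.7°) = (-10.39, 46.42). LD is perpendicular to DM; with |DM| = 19.4 on the left of LD, M = D + 19.4·(0.04711, -0.9989) = (-9.481, 27.04). Then |NM| = |M − N| = 28.66.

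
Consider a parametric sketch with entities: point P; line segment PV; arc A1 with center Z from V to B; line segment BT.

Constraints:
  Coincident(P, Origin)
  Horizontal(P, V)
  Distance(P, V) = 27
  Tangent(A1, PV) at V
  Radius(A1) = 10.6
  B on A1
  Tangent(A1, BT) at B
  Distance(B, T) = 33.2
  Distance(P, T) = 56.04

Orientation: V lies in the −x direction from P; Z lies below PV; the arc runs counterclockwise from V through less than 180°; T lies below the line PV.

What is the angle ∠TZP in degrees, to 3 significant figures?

122°

P is at the origin; P and V share the same y with |PV| = 27.0 and V on the −x side, so V = (-27.0, 0.00). Since A1 is tangent to PV there, ZV ⟂ PV, so Z = V + (0, -10.6) = (-27.0, -10.6). Since ZB ⟂ BT (tangency), |ZT| = √(10.6² + 33.2²) = 34.9 regardless of where B sits on A1. So T lies on both circle(P, 56.04) and circle(Z, 34.9); the below-PV intersection is T = (-33.7, -44.8). B is the foot of the tangent from T: B = (-37.5, -11.8).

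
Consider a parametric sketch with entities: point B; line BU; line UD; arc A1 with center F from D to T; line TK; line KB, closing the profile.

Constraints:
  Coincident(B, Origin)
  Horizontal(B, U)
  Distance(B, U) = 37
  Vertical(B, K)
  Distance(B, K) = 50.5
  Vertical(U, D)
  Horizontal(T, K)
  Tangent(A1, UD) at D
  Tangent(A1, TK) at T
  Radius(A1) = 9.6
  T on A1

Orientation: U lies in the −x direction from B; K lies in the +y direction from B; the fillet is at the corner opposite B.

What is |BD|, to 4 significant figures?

55.15

B is at the origin; BU is horizontal with |BU| = 37.0 and U on the −x side, so U = (-37.00, 0.000). B and K share the same x with |BK| = 50.5 and K on the +y side, so K = (0.000, 50.50). The virtual corner opposite B is at (-37.00, 50.50). A1 meets UD tangentially, so FD is at right angles to UD and the tangent condition forces FT to be normal to TK, with radius 9.6, so the center F sits 9.6 in from both sides at F = (-27.40, 40.90). That places the tangent points at D = (-37.00, 40.90) on UD and T = (-27.40, 50.50) on TK. Then |BD| = |D − B| = 55.15.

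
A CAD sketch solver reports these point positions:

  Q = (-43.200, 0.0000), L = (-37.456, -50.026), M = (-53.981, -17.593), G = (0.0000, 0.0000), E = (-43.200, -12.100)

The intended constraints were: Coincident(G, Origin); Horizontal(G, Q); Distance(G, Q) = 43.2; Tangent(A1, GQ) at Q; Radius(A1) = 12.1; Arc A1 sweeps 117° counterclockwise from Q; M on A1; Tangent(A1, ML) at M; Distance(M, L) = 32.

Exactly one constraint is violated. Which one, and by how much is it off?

Distance(M, L) = 32 — off by 4.40.

G = (0.00, 0.00) ✓; G.y = 0.00, Q.y = 0.00 ✓; |GQ| = 43.20 ✓; ∠(EQ, QG) = 90.00° ✓; |EQ| = 12.10 ✓; bearing(E→M) − bearing(E→Q) = 117.0° ✓; |EM| = 12.10 ✓; ∠(EM, ML) = 90.00° ✓; |ML| = 36.40 ✗.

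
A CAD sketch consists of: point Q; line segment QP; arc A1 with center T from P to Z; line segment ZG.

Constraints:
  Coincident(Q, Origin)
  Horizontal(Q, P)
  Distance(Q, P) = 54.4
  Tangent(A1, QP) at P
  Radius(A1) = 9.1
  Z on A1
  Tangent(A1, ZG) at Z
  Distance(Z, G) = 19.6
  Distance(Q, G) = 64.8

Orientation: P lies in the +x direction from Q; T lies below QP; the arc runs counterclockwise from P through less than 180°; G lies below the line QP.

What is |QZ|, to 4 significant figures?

48.74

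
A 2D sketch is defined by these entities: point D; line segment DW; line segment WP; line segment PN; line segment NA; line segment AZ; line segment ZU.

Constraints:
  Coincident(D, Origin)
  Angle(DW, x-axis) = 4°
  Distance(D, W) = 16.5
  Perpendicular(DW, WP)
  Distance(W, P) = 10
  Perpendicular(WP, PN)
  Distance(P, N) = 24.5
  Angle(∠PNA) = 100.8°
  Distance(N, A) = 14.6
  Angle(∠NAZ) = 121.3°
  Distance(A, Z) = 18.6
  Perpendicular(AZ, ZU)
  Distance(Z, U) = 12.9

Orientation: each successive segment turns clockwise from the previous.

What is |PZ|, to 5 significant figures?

29.989

D is at the origin; DW runs at 4.0° with length 16.5, so W = (16.460, 1.1510). DW ⟂ WP, so WP runs at -86.000°; with |WP| = 10.0, P = (17.157, -8.8247). The perpendicularity gives PN at right angles to WP, so PN runs at -176.00°; with |PN| = 24.5, N = (-7.2829, -10.534). ∠PNA = 100.8° gives NA at 104.80° from the x-axis; with |NA| = 14.6, A = (-11.012, 3.5819). ∠NAZ = 121.3° gives AZ at 46.100° from the x-axis; with |AZ| = 18.6, Z = (1.8848, 16.984). Then |PZ| = |Z − P| = 29.989.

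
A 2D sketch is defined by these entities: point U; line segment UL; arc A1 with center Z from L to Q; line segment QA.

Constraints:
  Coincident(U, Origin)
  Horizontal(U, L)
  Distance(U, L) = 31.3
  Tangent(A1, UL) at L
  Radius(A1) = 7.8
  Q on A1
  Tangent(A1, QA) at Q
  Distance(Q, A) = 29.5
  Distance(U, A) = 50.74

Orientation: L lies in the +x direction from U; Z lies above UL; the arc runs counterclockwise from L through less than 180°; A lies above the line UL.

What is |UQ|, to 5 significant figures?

40.048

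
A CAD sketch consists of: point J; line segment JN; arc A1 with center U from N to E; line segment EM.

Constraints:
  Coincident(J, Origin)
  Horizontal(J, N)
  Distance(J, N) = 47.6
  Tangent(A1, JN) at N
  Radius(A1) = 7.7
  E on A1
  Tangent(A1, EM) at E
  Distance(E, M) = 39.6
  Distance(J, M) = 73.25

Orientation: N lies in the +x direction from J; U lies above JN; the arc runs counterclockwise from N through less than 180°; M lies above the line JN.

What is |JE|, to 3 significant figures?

55.8

Checks: |UE| = 7.700 ✓; ∠(UE, EM) = 90.00° ✓; |EM| = 39.60 ✓; |JM| = 73.25 ✓.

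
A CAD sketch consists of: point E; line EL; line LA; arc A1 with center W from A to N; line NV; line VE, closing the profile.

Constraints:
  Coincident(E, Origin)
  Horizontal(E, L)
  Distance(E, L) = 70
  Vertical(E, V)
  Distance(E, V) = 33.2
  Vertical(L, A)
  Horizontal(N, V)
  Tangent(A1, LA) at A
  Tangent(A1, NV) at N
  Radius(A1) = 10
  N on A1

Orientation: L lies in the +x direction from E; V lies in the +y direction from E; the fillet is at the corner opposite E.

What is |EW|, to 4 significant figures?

64.33

E is at the origin; E and L share the same y with |EL| = 70.0 and L on the +x side, so L = (70.00, 0.000). E and V share the same x with |EV| = 33.2 and V on the +y side, so V = (0.000, 33.20). The virtual corner opposite E is at (70.00, 33.20). A1 meets LA tangentially, so WA is at right angles to LA and A1 meets NV tangentially, so WN is at right angles to NV, with radius 10.0, so the center W sits 10.0 in from both sides at W = (60.00, 23.20). Then |EW| = |W − E| = 64.33.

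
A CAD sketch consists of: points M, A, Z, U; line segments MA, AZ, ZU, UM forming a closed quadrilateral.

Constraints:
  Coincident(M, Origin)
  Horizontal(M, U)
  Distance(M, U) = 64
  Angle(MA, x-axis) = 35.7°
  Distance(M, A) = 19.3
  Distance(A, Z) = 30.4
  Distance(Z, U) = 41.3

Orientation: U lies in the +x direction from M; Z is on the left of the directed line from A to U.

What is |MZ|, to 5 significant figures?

49.604

Checks: |AZ| = 30.40 ✓; |ZU| = 41.30 ✓.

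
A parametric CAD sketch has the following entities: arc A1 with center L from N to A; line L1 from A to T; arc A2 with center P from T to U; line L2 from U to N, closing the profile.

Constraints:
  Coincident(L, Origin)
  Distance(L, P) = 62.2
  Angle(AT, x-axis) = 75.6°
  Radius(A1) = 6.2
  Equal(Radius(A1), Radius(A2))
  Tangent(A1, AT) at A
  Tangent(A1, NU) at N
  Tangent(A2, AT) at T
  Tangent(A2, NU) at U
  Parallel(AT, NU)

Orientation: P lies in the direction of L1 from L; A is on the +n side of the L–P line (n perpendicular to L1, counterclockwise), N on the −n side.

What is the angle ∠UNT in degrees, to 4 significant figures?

11.27°

The slot axis is L1's direction at 75.6°, so u = (cos 75.6°, sin 75.6°) = (0.2487, 0.9686) and n = (−sin 75.6°, cos 75.6°) = (-0.9686, 0.2487). L is at the origin and P lies 62.2 along u from L, so P = 62.2·u = (15.47, 60.25). Tangency of A1 to both parallel lines with radius 6.2 puts A and N at L ± 6.2·n: A = (-6.005, 1.542), N = (6.005, -1.542). Equal radii place T and U the same way about P: T = P + 6.2·n = (9.463, 61.79), U = P − 6.2·n = (21.47, 58.70). Then cos ∠UNT = NU·NT / (|NU||NT|), giving 11.27°.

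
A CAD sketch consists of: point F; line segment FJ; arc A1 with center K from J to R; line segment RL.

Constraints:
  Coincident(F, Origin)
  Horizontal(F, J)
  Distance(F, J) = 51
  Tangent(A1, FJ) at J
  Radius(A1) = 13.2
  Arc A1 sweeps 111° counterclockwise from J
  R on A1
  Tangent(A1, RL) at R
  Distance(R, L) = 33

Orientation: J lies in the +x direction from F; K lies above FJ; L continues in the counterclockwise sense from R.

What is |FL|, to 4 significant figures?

70.90

On A1, J sits at bearing -90° from K; a 111° counterclockwise sweep puts R at bearing 21°, so R = K + 13.2·(cos 21°, sin 21°) = (63.32, 17.93). Since A1 is tangent to RL there, KR ⟂ RL, so RL runs along (−sin 21°, cos 21°); with |RL| = 33.0, L = (51.50, 48.74). Then |FL| = |L − F| = 70.90.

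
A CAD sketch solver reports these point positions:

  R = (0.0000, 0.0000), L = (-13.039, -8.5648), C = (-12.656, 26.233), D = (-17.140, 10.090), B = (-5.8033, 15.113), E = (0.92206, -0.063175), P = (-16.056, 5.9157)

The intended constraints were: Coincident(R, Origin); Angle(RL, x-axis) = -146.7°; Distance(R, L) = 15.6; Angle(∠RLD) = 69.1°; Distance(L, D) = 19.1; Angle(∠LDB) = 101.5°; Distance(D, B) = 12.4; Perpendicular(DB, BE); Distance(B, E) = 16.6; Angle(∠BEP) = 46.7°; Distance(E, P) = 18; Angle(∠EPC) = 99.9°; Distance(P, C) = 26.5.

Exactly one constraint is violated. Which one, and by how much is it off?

Distance(P, C) = 26.5 — off by 5.90.

R = (0.00, 0.00) ✓; RL at -146.7° ✓; |RL| = 15.60 ✓; ∠RLD = 69.10° ✓; |LD| = 19.10 ✓; ∠LDB = 101.5° ✓; |DB| = 12.40 ✓; ∠(DB, BE) = 90.00° ✓; |BE| = 16.60 ✓; ∠BEP = 46.70° ✓; |EP| = 18.00 ✓; ∠EPC = 99.90° ✓; |PC| = 20.60 ✗.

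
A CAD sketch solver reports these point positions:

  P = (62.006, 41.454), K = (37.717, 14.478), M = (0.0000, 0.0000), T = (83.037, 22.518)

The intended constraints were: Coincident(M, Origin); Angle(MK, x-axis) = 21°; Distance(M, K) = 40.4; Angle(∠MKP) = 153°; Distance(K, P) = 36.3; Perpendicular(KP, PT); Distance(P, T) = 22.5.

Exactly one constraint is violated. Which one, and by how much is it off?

Distance(P, T) = 22.5 — off by 5.80.

M = (0.00, 0.00) ✓; MK at 21.00° ✓; |MK| = 40.40 ✓; ∠MKP = 153.0° ✓; |KP| = 36.30 ✓; ∠(KP, PT) = 90.00° ✓; |PT| = 28.30 ✗.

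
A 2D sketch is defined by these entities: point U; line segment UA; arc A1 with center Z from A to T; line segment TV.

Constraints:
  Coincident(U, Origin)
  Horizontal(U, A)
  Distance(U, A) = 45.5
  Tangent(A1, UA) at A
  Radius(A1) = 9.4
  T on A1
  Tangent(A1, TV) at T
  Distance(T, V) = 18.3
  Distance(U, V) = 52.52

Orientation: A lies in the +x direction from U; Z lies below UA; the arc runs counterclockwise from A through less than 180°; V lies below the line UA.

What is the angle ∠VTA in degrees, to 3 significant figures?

125°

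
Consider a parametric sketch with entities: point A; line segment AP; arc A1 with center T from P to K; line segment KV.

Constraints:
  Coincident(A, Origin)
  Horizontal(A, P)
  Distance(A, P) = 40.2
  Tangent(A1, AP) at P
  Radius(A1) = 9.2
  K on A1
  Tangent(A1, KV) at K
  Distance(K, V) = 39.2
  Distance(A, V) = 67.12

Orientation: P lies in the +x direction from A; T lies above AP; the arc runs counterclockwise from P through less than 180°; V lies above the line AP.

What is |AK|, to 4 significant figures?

50.37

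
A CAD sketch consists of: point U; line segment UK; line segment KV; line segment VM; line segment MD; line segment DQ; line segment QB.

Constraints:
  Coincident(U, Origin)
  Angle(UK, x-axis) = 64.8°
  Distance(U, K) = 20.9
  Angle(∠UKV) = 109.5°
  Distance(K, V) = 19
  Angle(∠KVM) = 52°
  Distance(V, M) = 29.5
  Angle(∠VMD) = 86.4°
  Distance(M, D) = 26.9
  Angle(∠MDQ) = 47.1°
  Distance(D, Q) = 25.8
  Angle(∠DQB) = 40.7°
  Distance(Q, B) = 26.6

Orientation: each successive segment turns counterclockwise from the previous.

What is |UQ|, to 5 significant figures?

21.467

U is at the origin; UK runs at 64.8° with length 20.9, so K = (8.8988, 18.911). ∠UKV = 109.5° gives KV at 135.30° from the x-axis; with |KV| = 19.0, V = (-4.6064, 32.275). ∠KVM = 52.0° gives VM at -96.700° from the x-axis; with |VM| = 29.5, M = (-8.0482, 2.9769). ∠VMD = 86.4° gives MD at -3.1000° from the x-axis; with |MD| = 26.9, D = (18.812, 1.5221). ∠MDQ = 47.1° gives DQ at 129.80° from the x-axis; with |DQ| = 25.8, Q = (2.2976, 21.344). Then |UQ| = |Q − U| = 21.467.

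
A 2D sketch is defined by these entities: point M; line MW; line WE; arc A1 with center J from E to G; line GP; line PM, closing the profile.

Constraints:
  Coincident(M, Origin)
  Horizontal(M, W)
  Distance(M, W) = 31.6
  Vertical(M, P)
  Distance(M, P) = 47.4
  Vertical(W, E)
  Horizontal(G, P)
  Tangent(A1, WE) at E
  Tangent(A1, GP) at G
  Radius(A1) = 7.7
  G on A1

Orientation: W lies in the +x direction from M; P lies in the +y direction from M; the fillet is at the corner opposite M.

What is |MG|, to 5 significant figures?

53.085

M is at the origin; MW is horizontal with |MW| = 31.6 and W on the +x side, so W = (31.600, 0.0000). MP is vertical with |MP| = 47.4 and P on the +y side, so P = (0.0000, 47.400). The virtual corner opposite M is at (31.600, 47.400). Since A1 is tangent to WE there, JE ⟂ WE and since A1 is tangent to GP there, JG ⟂ GP, with radius 7.7, so the center J sits 7.7 in from both sides at J = (23.900, 39.700). That places the tangent points at E = (31.600, 39.700) on WE and G = (23.900, 47.400) on GP. Then |MG| = |G − M| = 53.085.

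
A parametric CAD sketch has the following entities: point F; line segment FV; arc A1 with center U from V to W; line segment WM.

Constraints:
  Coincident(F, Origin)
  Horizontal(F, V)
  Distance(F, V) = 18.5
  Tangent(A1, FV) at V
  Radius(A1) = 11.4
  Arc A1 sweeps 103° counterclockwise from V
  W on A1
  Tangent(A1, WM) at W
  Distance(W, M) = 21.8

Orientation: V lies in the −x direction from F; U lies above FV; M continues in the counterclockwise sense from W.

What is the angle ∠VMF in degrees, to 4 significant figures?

29.25°

F is at the origin; FV is horizontal with |FV| = 18.5 and V on the −x side, so V = (-18.50, 0.000). The tangent condition forces UV to be normal to FV, so U = V + (0, 11.4) = (-18.50, 11.40). On A1, V sits at bearing -90° from U; a 103° counterclockwise sweep puts W at bearing 13°, so W = U + 11.4·(cos 13°, sin 13°) = (-7.392, 13.96). The tangent condition forces UW to be normal to WM, so WM runs along (−sin 13°, cos 13°); with |WM| = 21.8, M = (-12.30, 35.21). Then cos ∠VMF = MV·MF / (|MV||MF|), giving 29.25°.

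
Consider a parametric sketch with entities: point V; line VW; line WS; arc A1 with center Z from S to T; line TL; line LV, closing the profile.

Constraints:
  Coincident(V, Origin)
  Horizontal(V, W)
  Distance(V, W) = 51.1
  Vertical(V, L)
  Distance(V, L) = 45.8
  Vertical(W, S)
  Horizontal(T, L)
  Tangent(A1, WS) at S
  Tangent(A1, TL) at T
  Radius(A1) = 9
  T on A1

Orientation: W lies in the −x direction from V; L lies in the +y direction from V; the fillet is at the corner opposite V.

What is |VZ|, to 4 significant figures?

55.92

V and L share the same x with |VL| = 45.8 and L on the +y side, so L = (0.000, 45.80). The virtual corner opposite V is at (-51.10, 45.80). Tangency of A1 to WS means the radius ZS is perpendicular to WS and tangency of A1 to TL means the radius ZT is perpendicular to TL, with radius 9.0, so the center Z sits 9.0 in from both sides at Z = (-42.10, 36.80). Then |VZ| = |Z − V| = 55.92.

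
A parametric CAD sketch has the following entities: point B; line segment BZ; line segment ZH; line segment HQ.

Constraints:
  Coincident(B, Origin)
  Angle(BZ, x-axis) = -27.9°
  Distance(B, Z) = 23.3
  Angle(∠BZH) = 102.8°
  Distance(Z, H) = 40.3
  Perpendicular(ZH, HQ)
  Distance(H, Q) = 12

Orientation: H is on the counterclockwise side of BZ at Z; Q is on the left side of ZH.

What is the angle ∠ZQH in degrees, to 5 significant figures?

73.418°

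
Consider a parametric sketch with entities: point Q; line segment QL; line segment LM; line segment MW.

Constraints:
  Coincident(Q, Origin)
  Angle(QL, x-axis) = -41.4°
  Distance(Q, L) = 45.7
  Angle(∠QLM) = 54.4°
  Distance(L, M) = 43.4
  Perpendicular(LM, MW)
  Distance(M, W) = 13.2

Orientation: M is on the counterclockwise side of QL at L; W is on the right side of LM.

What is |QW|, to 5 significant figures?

53.086

Q is at the origin; QL runs at -41.4° with length 45.7, so L = 45.7·(cos -41.4°, sin -41.4°) = (34.280, -30.222). ∠QLM = 54.4°, so LM runs at -41.4° + (180° − 54.4°) = 84.200° from the x-axis; with |LM| = 43.4, M = L + 43.4·(cos 84.200°, sin 84.200°) = (38.666, 12.956). The perpendicularity gives MW at right angles to LM; with |MW| = 13.2 on the right of LM, W = M + 13.2·(0.99488, -0.10106) = (51.798, 11.622). Then |QW| = |W − Q| = 53.086.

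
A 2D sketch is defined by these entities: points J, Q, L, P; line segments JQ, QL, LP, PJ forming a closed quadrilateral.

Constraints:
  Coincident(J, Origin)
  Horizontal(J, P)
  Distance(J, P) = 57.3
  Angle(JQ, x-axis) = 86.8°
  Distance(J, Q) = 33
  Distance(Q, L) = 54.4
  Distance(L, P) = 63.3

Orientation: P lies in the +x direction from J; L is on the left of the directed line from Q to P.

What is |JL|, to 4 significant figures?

78.53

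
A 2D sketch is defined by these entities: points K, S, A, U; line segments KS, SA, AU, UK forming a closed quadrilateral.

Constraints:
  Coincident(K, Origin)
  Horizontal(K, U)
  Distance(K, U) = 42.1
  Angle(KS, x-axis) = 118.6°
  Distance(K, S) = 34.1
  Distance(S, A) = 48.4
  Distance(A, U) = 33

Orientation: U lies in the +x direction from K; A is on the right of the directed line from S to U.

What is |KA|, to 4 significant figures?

14.80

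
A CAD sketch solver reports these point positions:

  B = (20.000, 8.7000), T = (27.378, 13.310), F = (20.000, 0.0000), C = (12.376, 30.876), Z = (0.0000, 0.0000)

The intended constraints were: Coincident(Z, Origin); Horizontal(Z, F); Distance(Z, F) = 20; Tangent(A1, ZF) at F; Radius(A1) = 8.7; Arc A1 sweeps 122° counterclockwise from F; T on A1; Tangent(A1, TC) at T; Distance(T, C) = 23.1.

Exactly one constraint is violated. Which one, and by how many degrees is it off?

Tangent(A1, TC) at T — off by 8.50°.

Z = (0.00, 0.00) ✓; Z.y = 0.00, F.y = 0.00 ✓; |ZF| = 20.00 ✓; ∠(BF, FZ) = 90.00° ✓; |BF| = 8.700 ✓; bearing(B→T) − bearing(B→F) = 122.0° ✓; |BT| = 8.700 ✓; ∠(BT, TC) = 81.50° ✗; |TC| = 23.10 ✓.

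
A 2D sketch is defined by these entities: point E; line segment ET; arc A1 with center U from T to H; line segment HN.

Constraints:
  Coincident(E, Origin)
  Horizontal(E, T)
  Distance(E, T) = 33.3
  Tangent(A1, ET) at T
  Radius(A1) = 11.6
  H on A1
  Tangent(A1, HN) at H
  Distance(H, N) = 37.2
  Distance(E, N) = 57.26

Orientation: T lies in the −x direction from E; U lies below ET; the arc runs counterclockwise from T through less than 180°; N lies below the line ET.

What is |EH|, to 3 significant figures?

46.8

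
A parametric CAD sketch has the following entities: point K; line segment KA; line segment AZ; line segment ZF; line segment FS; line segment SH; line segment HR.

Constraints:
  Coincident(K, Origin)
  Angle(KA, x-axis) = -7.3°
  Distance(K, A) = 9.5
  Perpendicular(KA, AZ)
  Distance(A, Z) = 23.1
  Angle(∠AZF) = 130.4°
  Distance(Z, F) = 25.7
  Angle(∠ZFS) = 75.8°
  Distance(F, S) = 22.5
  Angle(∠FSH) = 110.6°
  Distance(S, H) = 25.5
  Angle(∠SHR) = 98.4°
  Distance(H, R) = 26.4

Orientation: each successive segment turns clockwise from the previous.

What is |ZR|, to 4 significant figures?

11.94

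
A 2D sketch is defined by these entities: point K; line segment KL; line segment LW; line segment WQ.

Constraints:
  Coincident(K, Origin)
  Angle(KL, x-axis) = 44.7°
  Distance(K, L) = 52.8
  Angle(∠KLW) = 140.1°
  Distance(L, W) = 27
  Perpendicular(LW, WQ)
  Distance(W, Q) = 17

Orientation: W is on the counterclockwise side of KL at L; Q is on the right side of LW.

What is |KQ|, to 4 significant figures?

84.53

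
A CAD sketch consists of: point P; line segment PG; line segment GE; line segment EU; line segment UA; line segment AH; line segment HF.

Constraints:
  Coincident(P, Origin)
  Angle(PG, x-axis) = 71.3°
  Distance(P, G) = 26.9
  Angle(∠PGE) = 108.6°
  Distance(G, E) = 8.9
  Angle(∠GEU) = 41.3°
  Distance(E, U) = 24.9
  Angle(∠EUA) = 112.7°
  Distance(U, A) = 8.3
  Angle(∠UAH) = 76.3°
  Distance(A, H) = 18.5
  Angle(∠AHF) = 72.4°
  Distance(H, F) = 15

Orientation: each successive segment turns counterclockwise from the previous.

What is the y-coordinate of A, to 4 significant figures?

4.838

∠GEU = 41.3° gives EU at -78.60° from the x-axis; with |EU| = 24.9, U = (6.466, 6.465). ∠EUA = 112.7° gives UA at -11.30° from the x-axis; with |UA| = 8.3, A = (14.61, 4.838). So A.y = 4.838.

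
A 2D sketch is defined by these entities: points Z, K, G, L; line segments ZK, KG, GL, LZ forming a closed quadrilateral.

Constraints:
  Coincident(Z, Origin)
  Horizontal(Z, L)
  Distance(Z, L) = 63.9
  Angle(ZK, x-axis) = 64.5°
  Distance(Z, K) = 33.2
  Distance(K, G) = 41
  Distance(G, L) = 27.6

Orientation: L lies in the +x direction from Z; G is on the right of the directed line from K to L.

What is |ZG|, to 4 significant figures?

36.92

Z is at the origin; Z and L share the same y with |ZL| = 63.9 and L in +x, so L = (63.9, 0). ZK runs at 64.5° with |ZK| = 33.2, so K = (14.29, 29.97). G is determined by |KG| = 41.0 and |GL| = 27.6 together: it lies at the intersection of circle(K, 41.0) and circle(L, 27.6). With |KL| = 57.96, the foot of the radical line on KL is 36.91 from K and the perpendicular offset is √(41.0² − 36.91²) = 17.85. Taking the right-of-KL solution: G = (36.65, -4.400).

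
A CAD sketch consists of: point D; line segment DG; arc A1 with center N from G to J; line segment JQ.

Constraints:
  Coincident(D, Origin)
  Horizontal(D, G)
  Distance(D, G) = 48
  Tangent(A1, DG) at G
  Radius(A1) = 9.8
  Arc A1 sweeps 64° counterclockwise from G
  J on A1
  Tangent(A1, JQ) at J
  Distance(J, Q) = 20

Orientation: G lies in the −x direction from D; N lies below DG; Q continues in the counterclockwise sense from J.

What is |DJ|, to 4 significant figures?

57.07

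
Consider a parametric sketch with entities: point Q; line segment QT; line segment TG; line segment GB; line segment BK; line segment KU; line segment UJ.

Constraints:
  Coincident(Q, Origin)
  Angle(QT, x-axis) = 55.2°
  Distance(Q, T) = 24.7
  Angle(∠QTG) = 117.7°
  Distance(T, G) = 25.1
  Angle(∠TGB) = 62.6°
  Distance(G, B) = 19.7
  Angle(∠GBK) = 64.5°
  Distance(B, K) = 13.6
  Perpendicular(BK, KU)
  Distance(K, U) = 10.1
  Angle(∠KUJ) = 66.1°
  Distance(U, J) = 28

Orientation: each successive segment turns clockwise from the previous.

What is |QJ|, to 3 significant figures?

34.3

Q is at the origin; QT runs at 55.2° with length 24.7, so T = (14.1, 20.3). ∠QTG = 117.7° gives TG at -7.10° from the x-axis; with |TG| = 25.1, G = (39.0, 17.2). ∠TGB = 62.6° gives GB at -124° from the x-axis; with |GB| = 19.7, B = (27.8, 0.945). ∠GBK = 64.5° gives BK at 120° from the x-axis; with |BK| = 13.6, K = (21.0, 12.7). BK ⟂ KU, so KU runs at 30.0°; with |KU| = 10.1, U = (29.8, 17.8). ∠KUJ = 66.1° gives UJ at -83.9° from the x-axis; with |UJ| = 28.0, J = (32.8, -10.1). Then |QJ| = |J − Q| = 34.3.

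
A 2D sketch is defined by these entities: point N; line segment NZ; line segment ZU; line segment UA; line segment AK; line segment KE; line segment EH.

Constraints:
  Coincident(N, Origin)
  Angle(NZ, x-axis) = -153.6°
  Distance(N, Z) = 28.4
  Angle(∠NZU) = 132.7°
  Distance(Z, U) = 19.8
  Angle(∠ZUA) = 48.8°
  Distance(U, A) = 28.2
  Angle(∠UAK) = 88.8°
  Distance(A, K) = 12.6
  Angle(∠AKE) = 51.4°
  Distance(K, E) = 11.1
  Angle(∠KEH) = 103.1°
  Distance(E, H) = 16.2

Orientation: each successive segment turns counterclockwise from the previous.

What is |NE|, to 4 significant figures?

24.25

N is at the origin; NZ runs at -153.6° with length 28.4, so Z = (-25.44, -12.63). ∠NZU = 132.7° gives ZU at -106.3° from the x-axis; with |ZU| = 19.8, U = (-31.00, -31.63). ∠ZUA = 48.8° gives UA at 24.90° from the x-axis; with |UA| = 28.2, A = (-5.417, -19.76). ∠UAK = 88.8° gives AK at 116.1° from the x-axis; with |AK| = 12.6, K = (-10.96, -8.443). ∠AKE = 51.4° gives KE at -115.3° from the x-axis; with |KE| = 11.1, E = (-15.70, -18.48). Then |NE| = |E − N| = 24.25.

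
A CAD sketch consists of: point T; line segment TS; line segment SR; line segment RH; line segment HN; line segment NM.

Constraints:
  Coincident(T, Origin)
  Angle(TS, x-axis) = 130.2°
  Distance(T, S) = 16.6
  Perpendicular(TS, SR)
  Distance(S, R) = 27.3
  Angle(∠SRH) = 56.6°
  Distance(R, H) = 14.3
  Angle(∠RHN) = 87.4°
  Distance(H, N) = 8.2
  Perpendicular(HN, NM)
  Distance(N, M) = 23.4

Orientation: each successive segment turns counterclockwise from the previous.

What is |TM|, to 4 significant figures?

38.89

T is at the origin; TS runs at 130.2° with length 16.6, so S = (-10.71, 12.68). TS is perpendicular to SR, so SR runs at -139.8°; with |SR| = 27.3, R = (-31.57, -4.942). ∠SRH = 56.6° gives RH at -16.40° from the x-axis; with |RH| = 14.3, H = (-17.85, -8.979). ∠RHN = 87.4° gives HN at 76.20° from the x-axis; with |HN| = 8.2, N = (-15.89, -1.016). The perpendicularity gives NM at right angles to HN, so NM runs at 166.2°; with |NM| = 23.4, M = (-38.62, 4.566). Then |TM| = |M − T| = 38.89.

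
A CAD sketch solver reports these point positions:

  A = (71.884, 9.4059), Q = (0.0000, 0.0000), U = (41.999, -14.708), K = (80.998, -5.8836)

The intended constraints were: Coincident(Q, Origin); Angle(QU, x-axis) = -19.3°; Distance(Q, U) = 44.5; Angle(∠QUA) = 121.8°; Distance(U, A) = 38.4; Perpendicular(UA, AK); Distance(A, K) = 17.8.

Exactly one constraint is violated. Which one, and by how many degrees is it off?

Perpendicular(UA, AK) — off by 8.10°.

Q = (0.00, 0.00) ✓; QU at -19.30° ✓; |QU| = 44.50 ✓; ∠QUA = 121.8° ✓; |UA| = 38.40 ✓; ∠(UA, AK) = 98.10° ✗; |AK| = 17.80 ✓.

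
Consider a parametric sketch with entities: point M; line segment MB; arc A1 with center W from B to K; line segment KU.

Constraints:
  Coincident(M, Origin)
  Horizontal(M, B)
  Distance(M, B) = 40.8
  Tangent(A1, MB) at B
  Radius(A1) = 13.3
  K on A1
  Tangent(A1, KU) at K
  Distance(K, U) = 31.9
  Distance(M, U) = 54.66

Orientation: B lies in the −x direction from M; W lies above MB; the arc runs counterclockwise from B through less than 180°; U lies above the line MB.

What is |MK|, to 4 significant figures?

30.95

Checks: |WK| = 13.30 ✓; ∠(WK, KU) = 90.00° ✓; |KU| = 31.90 ✓; |MU| = 54.66 ✓.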